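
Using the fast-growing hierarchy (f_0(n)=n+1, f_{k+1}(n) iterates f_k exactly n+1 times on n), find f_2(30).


f_2(30) = f_1^31(30)
f_1(m) = 2m + 1.
Iterating: f_1^k(n) = 2^k*(n+1) - 1.
f_2(30) = 2^31*(30+1) - 1 = 2147483648*31 - 1 = 66571993087

66571993087


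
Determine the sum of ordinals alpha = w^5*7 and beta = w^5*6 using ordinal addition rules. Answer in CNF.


Ordinal addition w^5*7 + w^5*6:
Both terms have the same exponent 5.
w^e*c + w^e*d = w^e*(c+d).
Result = w^5*(7+6) = w^5*13

w^5*13


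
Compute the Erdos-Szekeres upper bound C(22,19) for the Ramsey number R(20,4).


R(20,4) <= C(20+4-2, 20-1) = C(22, 19)
C(22, 19) = 22! / (19! * 3!)
= 1540

1540


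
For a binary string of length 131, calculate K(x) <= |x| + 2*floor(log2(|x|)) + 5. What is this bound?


floor(log2(131)) = 7
2 * 7 = 14
K(x) <= 131 + 14 + 5 = 150

150


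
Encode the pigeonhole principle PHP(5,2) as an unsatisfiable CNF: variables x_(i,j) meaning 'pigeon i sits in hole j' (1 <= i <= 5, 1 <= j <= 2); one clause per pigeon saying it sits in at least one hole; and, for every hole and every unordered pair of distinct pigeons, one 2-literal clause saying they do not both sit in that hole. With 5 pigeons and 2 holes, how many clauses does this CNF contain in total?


PHP(5,2): 5 pigeons, 2 holes, 5*2 = 10 variables.
- pigeon clauses: one per pigeon -> 5 clauses
- hole clauses: 2 holes * C(5,2) = 2 * 10 -> 20 clauses
Total clauses = 5 + 20 = 25

25


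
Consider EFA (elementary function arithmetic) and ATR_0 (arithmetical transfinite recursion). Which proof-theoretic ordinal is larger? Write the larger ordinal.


Proof-theoretic ordinal of EFA (elementary function arithmetic): omega^3
Proof-theoretic ordinal of ATR_0 (arithmetical transfinite recursion): Gamma_0
Comparing: omega^3 < Gamma_0.
The larger ordinal is Gamma_0 (from ATR_0 (arithmetical transfinite recursion)).

Gamma_0


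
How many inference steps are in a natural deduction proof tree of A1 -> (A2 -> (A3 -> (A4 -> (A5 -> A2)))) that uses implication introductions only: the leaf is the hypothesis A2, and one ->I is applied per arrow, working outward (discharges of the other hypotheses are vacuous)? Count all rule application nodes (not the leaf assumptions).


The formula has 5 arrows (->); its innermost consequent A2 is one of the antecedents,
so the proof starts from the hypothesis leaf A2 (not a rule application) and closes one arrow per ->I.
Building A1 -> (A2 -> (A3 -> (A4 -> (A5 -> A2)))) therefore takes 5 nested implication introductions.
Total inference nodes = 5

5


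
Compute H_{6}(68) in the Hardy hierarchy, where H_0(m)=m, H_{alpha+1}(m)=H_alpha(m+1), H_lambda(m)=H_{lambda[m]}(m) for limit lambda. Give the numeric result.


H_6(68):
For finite ordinals k, H_k(n) = n + k (each successor step adds 1).
H_6(68) = 68 + 6 = 74

74


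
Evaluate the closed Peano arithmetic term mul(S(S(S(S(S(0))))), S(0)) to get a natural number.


mul(S^5(0), S^1(0)):
S^5(0) = 5
S^1(0) = 1
5 * 1 = 5

5


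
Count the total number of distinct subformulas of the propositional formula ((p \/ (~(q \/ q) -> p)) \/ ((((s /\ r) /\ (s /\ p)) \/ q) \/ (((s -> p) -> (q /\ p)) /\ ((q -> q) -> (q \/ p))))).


Formula: ((p \/ (~(q \/ q) -> p)) \/ ((((s /\ r) /\ (s /\ p)) \/ q) \/ (((s -> p) -> (q /\ p)) /\ ((q -> q) -> (q \/ p)))))
Subformulas found:
  1. r
  2. q
  3. s
  4. p
  5. (s /\ p)
  6. (q /\ p)
  7. (q \/ p)
  8. (s /\ r)
  9. (s -> p)
  10. (q -> q)
  11. (q \/ q)
  12. ~(q \/ q)
  13. (~(q \/ q) -> p)
  14. ((s -> p) -> (q /\ p))
  15. ((q -> q) -> (q \/ p))
  16. ((s /\ r) /\ (s /\ p))
  17. (p \/ (~(q \/ q) -> p))
  18. (((s /\ r) /\ (s /\ p)) \/ q)
  19. (((s -> p) -> (q /\ p)) /\ ((q -> q) -> (q \/ p)))
  20. ((((s /\ r) /\ (s /\ p)) \/ q) \/ (((s -> p) -> (q /\ p)) /\ ((q -> q) -> (q \/ p))))
  21. ((p \/ (~(q \/ q) -> p)) \/ ((((s /\ r) /\ (s /\ p)) \/ q) \/ (((s -> p) -> (q /\ p)) /\ ((q -> q) -> (q \/ p)))))
Total distinct subformulas = 21

21


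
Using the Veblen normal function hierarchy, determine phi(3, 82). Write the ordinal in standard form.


phi(3, 82):
phi(3, beta) = eta_beta (the beta-th eta number, fixed point of zeta).
phi(3, 82) = eta_82

eta_82


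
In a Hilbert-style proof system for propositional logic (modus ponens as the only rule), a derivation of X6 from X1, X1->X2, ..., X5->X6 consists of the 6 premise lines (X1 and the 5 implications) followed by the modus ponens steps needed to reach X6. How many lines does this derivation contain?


We have 6 premise lines: X1 and 5 implications.
Each implication is detached once by MP, giving 5 MP lines.
6 premise lines + 5 MP lines = 11 total lines.

11


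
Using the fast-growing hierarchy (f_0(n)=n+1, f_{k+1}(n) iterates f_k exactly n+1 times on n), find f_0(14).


f_0(14) = 14 + 1 = 15

15


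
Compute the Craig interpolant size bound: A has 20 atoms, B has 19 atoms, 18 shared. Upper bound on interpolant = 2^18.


Shared atoms = 18
Craig interpolant size bound = 2^18
= 262144

262144


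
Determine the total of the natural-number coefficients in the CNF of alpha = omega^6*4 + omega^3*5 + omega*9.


CNF: omega^6*4 + omega^3*5 + omega*9
Coefficients: 4 + 5 + 9 = 18

18


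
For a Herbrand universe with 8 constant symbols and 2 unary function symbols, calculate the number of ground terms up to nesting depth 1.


Herbrand terms by depth:
Depth 0: 8 constants
Depth 1: 16 new terms (running total: 24)
Total distinct ground terms = 24

24


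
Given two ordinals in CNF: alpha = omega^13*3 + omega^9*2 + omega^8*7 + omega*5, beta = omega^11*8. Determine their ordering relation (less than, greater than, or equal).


Compare term by term from highest exponent:
alpha = omega^13*3 + omega^9*2 + omega^8*7 + omega*5
beta = omega^11*8
Term 1: alpha has omega^13*3, beta has omega^11*8
Term 2: alpha has omega^9*2, beta has omega^0*0
Term 3: alpha has omega^8*7, beta has omega^0*0
Term 4: alpha has omega^1*5, beta has omega^0*0
Result: alpha > beta

alpha > beta


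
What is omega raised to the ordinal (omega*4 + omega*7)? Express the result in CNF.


omega^(omega*4 + omega*7):
Both terms of the exponent have the same exponent 1, so they merge: omega*4 + omega*7 = omega*(4+7) = omega*11.
omega raised to a CNF ordinal is a single CNF term: Result = omega^(omega*11)

omega^(omega*11)


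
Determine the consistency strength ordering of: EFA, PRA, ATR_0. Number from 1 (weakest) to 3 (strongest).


Ordering by consistency strength:
1. EFA
2. PRA
3. ATR_0


EFA=1, PRA=2, ATR_0=3


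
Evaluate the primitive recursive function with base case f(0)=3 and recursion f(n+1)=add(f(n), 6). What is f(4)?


f(0) = 3
f(1) = add(f(0), 6) = add(3, 6) = 9
f(2) = add(f(1), 6) = add(9, 6) = 15
f(3) = add(f(2), 6) = add(15, 6) = 21
f(4) = add(f(3), 6) = add(21, 6) = 27


27


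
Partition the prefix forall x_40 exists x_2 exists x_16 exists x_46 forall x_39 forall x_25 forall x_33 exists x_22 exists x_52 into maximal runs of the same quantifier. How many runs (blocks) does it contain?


Alternations = 3.
Blocks = alternations + 1 = 4

4


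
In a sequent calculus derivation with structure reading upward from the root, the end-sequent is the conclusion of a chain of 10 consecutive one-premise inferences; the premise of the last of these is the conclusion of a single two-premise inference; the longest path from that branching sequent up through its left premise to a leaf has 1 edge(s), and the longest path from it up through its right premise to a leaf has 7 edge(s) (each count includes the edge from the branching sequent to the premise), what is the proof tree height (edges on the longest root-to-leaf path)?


Longest path through the left premise: 1 edges (measured from the branching sequent)
Longest path through the right premise: 7 edges
Height of the subtree rooted at the branching sequent: max(1, 7) = 7
The branching sequent sits 10 edges above the root (the chain of one-premise inferences), so height = 7 + 10 = 17

17


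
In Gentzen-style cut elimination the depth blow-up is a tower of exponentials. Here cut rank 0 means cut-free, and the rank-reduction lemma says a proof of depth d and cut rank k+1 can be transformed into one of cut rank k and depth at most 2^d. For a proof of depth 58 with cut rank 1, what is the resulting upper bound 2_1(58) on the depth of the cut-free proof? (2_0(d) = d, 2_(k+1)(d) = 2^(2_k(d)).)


Each rank reduction sends depth d to at most 2^d; cut rank r needs r reductions.
2_0(58) = 58
2_1(58) = 2^58 = 288230376151711744
Cut-free depth bound = 288230376151711744

288230376151711744


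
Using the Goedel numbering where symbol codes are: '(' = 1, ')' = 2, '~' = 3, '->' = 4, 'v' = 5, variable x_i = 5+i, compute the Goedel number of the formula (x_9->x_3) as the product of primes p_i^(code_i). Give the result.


Formula: (x_9->x_3)
Symbol codes: [1, 14, 4, 8, 2]
Primes: [2, 3, 5, 7, 11]
p_1^1 = 2^1 = 2
p_2^14 = 3^14 = 4782969
p_3^4 = 5^4 = 625
p_4^8 = 7^8 = 5764801
p_5^2 = 11^2 = 121
Product = 4170395751718061250

4170395751718061250


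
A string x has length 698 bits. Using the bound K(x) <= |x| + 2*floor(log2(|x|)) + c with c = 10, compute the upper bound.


floor(log2(698)) = 9
2 * 9 = 18
K(x) <= 698 + 18 + 10 = 726

726


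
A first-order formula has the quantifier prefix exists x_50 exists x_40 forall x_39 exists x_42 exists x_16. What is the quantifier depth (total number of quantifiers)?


Quantifier prefix has 5 quantifier symbols.
Quantifier depth = 5

5


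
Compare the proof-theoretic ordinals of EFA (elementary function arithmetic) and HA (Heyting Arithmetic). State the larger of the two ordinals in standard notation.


Proof-theoretic ordinal of EFA (elementary function arithmetic): omega^3
Proof-theoretic ordinal of HA (Heyting Arithmetic): epsilon_0
Comparing: omega^3 < epsilon_0.
The larger ordinal is epsilon_0 (from HA (Heyting Arithmetic)).

epsilon_0


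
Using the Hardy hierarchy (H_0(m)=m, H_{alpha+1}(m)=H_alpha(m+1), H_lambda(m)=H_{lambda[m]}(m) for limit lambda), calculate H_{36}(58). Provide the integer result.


H_36(58):
For finite ordinals k, H_k(n) = n + k (each successor step adds 1).
H_36(58) = 58 + 36 = 94

94


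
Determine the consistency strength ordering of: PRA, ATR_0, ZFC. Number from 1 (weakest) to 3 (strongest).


Ordering by consistency strength:
1. PRA
2. ATR_0
3. ZFC


PRA=1, ATR_0=2, ZFC=3


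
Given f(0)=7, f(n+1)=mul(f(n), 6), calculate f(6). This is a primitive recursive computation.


f(0) = 7
f(1) = mul(f(0), 6) = mul(7, 6) = 42
f(2) = mul(f(1), 6) = mul(42, 6) = 252
f(3) = mul(f(2), 6) = mul(252, 6) = 1512
f(4) = mul(f(3), 6) = mul(1512, 6) = 9072
f(5) = mul(f(4), 6) = mul(9072, 6) = 54432
f(6) = mul(f(5), 6) = mul(54432, 6) = 326592


326592


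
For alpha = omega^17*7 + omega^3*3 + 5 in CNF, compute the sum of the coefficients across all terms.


CNF: omega^17*7 + omega^3*3 + 5
Coefficients: 7 + 3 + 5 = 15

15


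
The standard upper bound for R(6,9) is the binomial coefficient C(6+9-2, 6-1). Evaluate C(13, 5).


R(6,9) <= C(6+9-2, 6-1) = C(13, 5)
C(13, 5) = 13! / (5! * 8!)
= 1287

1287


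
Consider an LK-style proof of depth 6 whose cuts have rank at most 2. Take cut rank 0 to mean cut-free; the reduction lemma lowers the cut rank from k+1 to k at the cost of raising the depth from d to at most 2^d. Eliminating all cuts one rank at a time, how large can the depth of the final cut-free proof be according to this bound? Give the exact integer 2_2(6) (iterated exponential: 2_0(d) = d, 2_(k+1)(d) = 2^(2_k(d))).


Each rank reduction sends depth d to at most 2^d; cut rank r needs r reductions.
2_0(6) = 6
2_1(6) = 2^6 = 64
2_2(6) = 2^64 = 18446744073709551616
Cut-free depth bound = 18446744073709551616

18446744073709551616


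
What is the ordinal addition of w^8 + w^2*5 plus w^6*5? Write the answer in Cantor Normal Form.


Ordinal addition (w^8 + w^2*5) + w^6*5:
alpha's leading term has exponent 8 > beta's exponent 6, so it survives.
alpha's tail term has exponent 2 < beta's exponent 6, so it is absorbed by beta.
In ordinal addition, any term followed by a strictly larger-exponent term is absorbed.
Result = w^8 + w^6*5

w^8 + w^6*5


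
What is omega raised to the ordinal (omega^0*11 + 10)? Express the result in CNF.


omega^(omega^0*11 + 10):
omega^0 = 1, so the exponent is 11 + 10 = 21 (finite ordinal addition).
Result = omega^21, already a single CNF term.

omega^21


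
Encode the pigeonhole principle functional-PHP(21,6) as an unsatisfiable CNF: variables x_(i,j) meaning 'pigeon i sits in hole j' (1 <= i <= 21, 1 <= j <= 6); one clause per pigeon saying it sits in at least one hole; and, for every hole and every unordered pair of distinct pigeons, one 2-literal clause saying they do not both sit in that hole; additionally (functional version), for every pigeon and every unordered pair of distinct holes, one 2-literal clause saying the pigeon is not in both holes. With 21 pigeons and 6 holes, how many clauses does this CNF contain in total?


functional-PHP(21,6): 21 pigeons, 6 holes, 21*6 = 126 variables.
- pigeon clauses: one per pigeon -> 21 clauses
- hole clauses: 6 holes * C(21,2) = 6 * 210 -> 1260 clauses
- functional clauses: 21 pigeons * C(6,2) = 21 * 15 -> 315 clauses
Total clauses = 21 + 1260 + 315 = 1596

1596


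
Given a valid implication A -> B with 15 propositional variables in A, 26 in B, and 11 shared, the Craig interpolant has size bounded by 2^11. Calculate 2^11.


Shared atoms = 11
Craig interpolant size bound = 2^11
= 2048

2048


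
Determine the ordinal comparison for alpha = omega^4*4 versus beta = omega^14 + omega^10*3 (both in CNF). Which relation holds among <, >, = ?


Compare term by term from highest exponent:
alpha = omega^4*4
beta = omega^14 + omega^10*3
Term 1: alpha has omega^4*4, beta has omega^14*1
Term 2: alpha has omega^0*0, beta has omega^10*3
Result: alpha < beta

alpha < beta


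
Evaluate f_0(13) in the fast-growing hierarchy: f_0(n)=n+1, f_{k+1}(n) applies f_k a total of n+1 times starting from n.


f_0(13) = 13 + 1 = 14

14


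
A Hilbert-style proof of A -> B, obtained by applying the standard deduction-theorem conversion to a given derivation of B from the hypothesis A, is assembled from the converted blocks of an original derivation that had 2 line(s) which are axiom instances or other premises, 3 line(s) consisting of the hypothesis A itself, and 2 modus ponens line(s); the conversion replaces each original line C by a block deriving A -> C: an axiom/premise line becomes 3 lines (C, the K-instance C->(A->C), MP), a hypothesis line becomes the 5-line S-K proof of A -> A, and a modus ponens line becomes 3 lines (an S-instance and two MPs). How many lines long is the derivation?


Deduction-theorem conversion, block by block:
- 2 axiom/premise lines -> 3 lines each = 6
- 3 hypothesis lines -> 5 lines each (identity proof A->A) = 15
- 2 MP lines -> 3 lines each (S-instance, MP, MP) = 6
Total = 6 + 15 + 6 = 27 lines.

27


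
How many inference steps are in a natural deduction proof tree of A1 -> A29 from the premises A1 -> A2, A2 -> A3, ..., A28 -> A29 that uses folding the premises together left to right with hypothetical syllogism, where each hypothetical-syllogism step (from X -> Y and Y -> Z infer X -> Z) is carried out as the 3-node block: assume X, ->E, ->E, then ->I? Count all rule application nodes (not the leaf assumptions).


There are 28 premises in the chain. The first HS step combines premises 1 and 2; each further premise needs one more HS step.
So 28 premises require 28 - 1 = 27 hypothetical-syllogism steps.
Each HS step uses 3 inference nodes (->E, ->E, ->I).
27 * 3 = 81 total inference nodes.

81


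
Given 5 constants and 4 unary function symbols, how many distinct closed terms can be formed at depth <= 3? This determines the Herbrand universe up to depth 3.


Herbrand terms by depth:
Depth 0: 5 constants
Depth 1: 20 new terms (running total: 25)
Depth 2: 80 new terms (running total: 105)
Depth 3: 320 new terms (running total: 425)
Total distinct ground terms = 425

425


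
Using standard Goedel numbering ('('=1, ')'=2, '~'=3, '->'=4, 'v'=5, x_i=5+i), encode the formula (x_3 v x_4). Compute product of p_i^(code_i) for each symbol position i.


Formula: (x_3 v x_4)
Symbol codes: [1, 8, 5, 9, 2]
Primes: [2, 3, 5, 7, 11]
p_1^1 = 2^1 = 2
p_2^8 = 3^8 = 6561
p_3^5 = 5^5 = 3125
p_4^9 = 7^9 = 40353607
p_5^2 = 11^2 = 121
Product = 200224761742293750

200224761742293750


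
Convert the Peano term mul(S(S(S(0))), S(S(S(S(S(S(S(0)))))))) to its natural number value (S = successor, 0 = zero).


mul(S^3(0), S^7(0)):
S^3(0) = 3
S^7(0) = 7
3 * 7 = 21

21


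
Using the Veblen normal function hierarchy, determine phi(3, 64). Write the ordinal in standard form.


phi(3, 64):
phi(3, beta) = eta_beta (the beta-th eta number, fixed point of zeta).
phi(3, 64) = eta_64

eta_64


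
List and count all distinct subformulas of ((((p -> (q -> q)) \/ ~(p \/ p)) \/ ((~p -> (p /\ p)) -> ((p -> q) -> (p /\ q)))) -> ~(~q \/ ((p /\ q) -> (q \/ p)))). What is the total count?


Formula: ((((p -> (q -> q)) \/ ~(p \/ p)) \/ ((~p -> (p /\ p)) -> ((p -> q) -> (p /\ q)))) -> ~(~q \/ ((p /\ q) -> (q \/ p))))
Subformulas found:
  1. q
  2. p
  3. ~p
  4. ~q
  5. (p \/ p)
  6. (q \/ p)
  7. (p /\ q)
  8. (q -> q)
  9. (p /\ p)
  10. (p -> q)
  11. ~(p \/ p)
  12. (p -> (q -> q))
  13. (~p -> (p /\ p))
  14. ((p /\ q) -> (q \/ p))
  15. ((p -> q) -> (p /\ q))
  16. ((p -> (q -> q)) \/ ~(p \/ p))
  17. (~q \/ ((p /\ q) -> (q \/ p)))
  18. ~(~q \/ ((p /\ q) -> (q \/ p)))
  19. ((~p -> (p /\ p)) -> ((p -> q) -> (p /\ q)))
  20. (((p -> (q -> q)) \/ ~(p \/ p)) \/ ((~p -> (p /\ p)) -> ((p -> q) -> (p /\ q))))
  21. ((((p -> (q -> q)) \/ ~(p \/ p)) \/ ((~p -> (p /\ p)) -> ((p -> q) -> (p /\ q)))) -> ~(~q \/ ((p /\ q) -> (q \/ p))))
Total distinct subformulas = 21

21


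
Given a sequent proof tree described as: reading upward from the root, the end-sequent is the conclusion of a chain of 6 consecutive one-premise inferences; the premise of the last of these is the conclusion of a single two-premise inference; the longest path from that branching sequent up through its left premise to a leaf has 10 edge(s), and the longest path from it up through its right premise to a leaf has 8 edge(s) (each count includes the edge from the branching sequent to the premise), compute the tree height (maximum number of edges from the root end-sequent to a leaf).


Longest path through the left premise: 10 edges (measured from the branching sequent)
Longest path through the right premise: 8 edges
Height of the subtree rooted at the branching sequent: max(10, 8) = 10
The branching sequent sits 6 edges above the root (the chain of one-premise inferences), so height = 10 + 6 = 16

16


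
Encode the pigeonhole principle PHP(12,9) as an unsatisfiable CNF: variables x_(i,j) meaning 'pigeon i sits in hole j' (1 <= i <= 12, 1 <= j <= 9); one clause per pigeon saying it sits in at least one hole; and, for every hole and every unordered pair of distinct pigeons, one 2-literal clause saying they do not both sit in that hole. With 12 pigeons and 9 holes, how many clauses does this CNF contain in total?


PHP(12,9): 12 pigeons, 9 holes, 12*9 = 108 variables.
- pigeon clauses: one per pigeon -> 12 clauses
- hole clauses: 9 holes * C(12,2) = 9 * 66 -> 594 clauses
Total clauses = 12 + 594 = 606

606


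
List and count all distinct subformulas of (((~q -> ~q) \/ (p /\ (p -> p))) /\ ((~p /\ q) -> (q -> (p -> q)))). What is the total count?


Formula: (((~q -> ~q) \/ (p /\ (p -> p))) /\ ((~p /\ q) -> (q -> (p -> q))))
Subformulas found:
  1. q
  2. p
  3. ~p
  4. ~q
  5. (p -> p)
  6. (p -> q)
  7. (~p /\ q)
  8. (~q -> ~q)
  9. (q -> (p -> q))
  10. (p /\ (p -> p))
  11. ((~p /\ q) -> (q -> (p -> q)))
  12. ((~q -> ~q) \/ (p /\ (p -> p)))
  13. (((~q -> ~q) \/ (p /\ (p -> p))) /\ ((~p /\ q) -> (q -> (p -> q))))
Total distinct subformulas = 13

13


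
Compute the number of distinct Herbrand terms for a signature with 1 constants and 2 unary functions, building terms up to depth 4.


Herbrand terms by depth:
Depth 0: 1 constants
Depth 1: 2 new terms (running total: 3)
Depth 2: 4 new terms (running total: 7)
Depth 3: 8 new terms (running total: 15)
Depth 4: 16 new terms (running total: 31)
Total distinct ground terms = 31

31


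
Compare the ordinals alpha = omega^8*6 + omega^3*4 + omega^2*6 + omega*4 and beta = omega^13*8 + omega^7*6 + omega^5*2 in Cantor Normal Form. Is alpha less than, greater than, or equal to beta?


Compare term by term from highest exponent:
alpha = omega^8*6 + omega^3*4 + omega^2*6 + omega*4
beta = omega^13*8 + omega^7*6 + omega^5*2
Term 1: alpha has omega^8*6, beta has omega^13*8
Term 2: alpha has omega^3*4, beta has omega^7*6
Term 3: alpha has omega^2*6, beta has omega^5*2
Term 4: alpha has omega^1*4, beta has omega^0*0
Result: alpha < beta

alpha < beta


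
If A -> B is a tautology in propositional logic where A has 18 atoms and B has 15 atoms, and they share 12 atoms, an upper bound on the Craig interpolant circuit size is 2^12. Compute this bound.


Shared atoms = 12
Craig interpolant size bound = 2^12
= 4096

4096


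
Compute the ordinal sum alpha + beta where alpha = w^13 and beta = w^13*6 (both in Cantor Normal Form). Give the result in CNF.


Ordinal addition w^13 + w^13*6:
Both terms have the same exponent 13.
w^e*c + w^e*d = w^e*(c+d).
Result = w^13*(1+6) = w^13*7

w^13*7


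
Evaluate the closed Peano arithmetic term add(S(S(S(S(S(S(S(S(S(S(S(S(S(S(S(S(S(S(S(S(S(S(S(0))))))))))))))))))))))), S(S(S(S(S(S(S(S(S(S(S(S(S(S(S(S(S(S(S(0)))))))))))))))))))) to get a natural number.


add(S^23(0), S^19(0)):
S^23(0) = 23
S^19(0) = 19
23 + 19 = 42

42


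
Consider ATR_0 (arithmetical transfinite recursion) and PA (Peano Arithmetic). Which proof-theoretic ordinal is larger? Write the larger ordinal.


Proof-theoretic ordinal of ATR_0 (arithmetical transfinite recursion): Gamma_0
Proof-theoretic ordinal of PA (Peano Arithmetic): epsilon_0
Comparing: epsilon_0 < Gamma_0.
The larger ordinal is Gamma_0 (from ATR_0 (arithmetical transfinite recursion)).

Gamma_0


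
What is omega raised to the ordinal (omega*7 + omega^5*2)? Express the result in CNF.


omega^(omega*7 + omega^5*2):
In ordinal addition a term is absorbed by a following term of strictly larger exponent: 1 < 5, so omega*7 + omega^5*2 = omega^5*2.
omega raised to a CNF ordinal is a single CNF term: Result = omega^(omega^5*2)

omega^(omega^5*2)


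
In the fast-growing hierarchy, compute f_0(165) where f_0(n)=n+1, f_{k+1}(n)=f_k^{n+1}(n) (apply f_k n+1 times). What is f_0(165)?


f_0(165) = 165 + 1 = 166

166


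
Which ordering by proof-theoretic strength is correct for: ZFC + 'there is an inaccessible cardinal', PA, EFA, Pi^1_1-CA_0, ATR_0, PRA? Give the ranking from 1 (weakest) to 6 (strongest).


Ordering by consistency strength:
1. EFA
2. PRA
3. PA
4. ATR_0
5. Pi^1_1-CA_0
6. ZFC + 'there is an inaccessible cardinal'


ZFC + 'there is an inaccessible cardinal'=6, PA=3, EFA=1, Pi^1_1-CA_0=5, ATR_0=4, PRA=2


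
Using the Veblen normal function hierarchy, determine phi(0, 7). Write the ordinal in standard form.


phi(0, 7):
phi(0, beta) = omega^beta by definition.
phi(0, 7) = omega^7

omega^7


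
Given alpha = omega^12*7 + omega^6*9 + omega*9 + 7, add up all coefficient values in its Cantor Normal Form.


CNF: omega^12*7 + omega^6*9 + omega*9 + 7
Coefficients: 7 + 9 + 9 + 7 = 32

32


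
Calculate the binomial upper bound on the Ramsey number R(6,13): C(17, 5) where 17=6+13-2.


R(6,13) <= C(6+13-2, 6-1) = C(17, 5)
C(17, 5) = 17! / (5! * 12!)
= 6188

6188


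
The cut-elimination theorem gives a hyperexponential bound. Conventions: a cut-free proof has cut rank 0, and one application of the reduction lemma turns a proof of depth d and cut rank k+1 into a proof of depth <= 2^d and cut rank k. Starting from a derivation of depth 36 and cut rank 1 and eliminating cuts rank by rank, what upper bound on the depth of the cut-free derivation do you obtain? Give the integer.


Each rank reduction sends depth d to at most 2^d; cut rank r needs r reductions.
2_0(36) = 36
2_1(36) = 2^36 = 68719476736
Cut-free depth bound = 68719476736

68719476736


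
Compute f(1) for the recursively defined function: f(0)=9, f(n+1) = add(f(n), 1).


f(0) = 9
f(1) = add(f(0), 1) = add(9, 1) = 10


10


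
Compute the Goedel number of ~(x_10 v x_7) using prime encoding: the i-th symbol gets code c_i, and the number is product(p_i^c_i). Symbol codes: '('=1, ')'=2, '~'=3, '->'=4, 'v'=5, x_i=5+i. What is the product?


Formula: ~(x_10 v x_7)
Symbol codes: [3, 1, 15, 5, 12, 2]
Primes: [2, 3, 5, 7, 11, 13]
p_1^3 = 2^3 = 8
p_2^1 = 3^1 = 3
p_3^15 = 5^15 = 30517578125
p_4^5 = 7^5 = 16807
p_5^12 = 11^12 = 3138428376721
p_6^2 = 13^2 = 169
Product = 6529056597623967878173828125000

6529056597623967878173828125000


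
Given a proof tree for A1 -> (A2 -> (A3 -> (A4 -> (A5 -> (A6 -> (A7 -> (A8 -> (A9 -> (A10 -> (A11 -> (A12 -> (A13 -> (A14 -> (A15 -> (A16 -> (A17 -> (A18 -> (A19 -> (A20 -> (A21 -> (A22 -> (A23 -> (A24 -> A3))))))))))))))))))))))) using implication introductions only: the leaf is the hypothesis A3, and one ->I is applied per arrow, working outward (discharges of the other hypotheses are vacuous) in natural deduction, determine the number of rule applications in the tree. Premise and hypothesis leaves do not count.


The formula has 24 arrows (->); its innermost consequent A3 is one of the antecedents,
so the proof starts from the hypothesis leaf A3 (not a rule application) and closes one arrow per ->I.
Building A1 -> (A2 -> (A3 -> (A4 -> (A5 -> (A6 -> (A7 -> (A8 -> (A9 -> (A10 -> (A11 -> (A12 -> (A13 -> (A14 -> (A15 -> (A16 -> (A17 -> (A18 -> (A19 -> (A20 -> (A21 -> (A22 -> (A23 -> (A24 -> A3))))))))))))))))))))))) therefore takes 24 nested implication introductions.
Total inference nodes = 24

24


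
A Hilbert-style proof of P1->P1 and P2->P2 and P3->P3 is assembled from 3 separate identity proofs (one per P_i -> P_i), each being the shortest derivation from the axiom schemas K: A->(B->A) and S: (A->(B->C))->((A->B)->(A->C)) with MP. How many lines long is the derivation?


The shortest proof of A->A from K and S in the Hilbert calculus has exactly 5 lines:
(1) K instance A->((A->A)->A), (2) S instance, (3) MP on 1,2, (4) K instance A->(A->A), (5) MP on 3,4.
For 3 independent identities: 3 * 5 = 15 lines total.

15


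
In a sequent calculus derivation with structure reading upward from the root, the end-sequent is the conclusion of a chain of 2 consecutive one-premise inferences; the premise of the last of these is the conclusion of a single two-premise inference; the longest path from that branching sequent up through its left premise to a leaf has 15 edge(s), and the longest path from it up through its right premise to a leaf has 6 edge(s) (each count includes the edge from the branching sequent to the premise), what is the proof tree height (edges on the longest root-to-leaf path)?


Longest path through the left premise: 15 edges (measured from the branching sequent)
Longest path through the right premise: 6 edges
Height of the subtree rooted at the branching sequent: max(15, 6) = 15
The branching sequent sits 2 edges above the root (the chain of one-premise inferences), so height = 15 + 2 = 17

17


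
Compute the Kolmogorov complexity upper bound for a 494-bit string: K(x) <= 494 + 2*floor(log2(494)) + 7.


floor(log2(494)) = 8
2 * 8 = 16
K(x) <= 494 + 16 + 7 = 517

517


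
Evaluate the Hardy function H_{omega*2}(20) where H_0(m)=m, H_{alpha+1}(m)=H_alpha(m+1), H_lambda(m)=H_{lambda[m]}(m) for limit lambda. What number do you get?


H_{omega*2}(20):
For the Hardy hierarchy, H_{omega*k}(n) = 2^k * n.
2^2 = 4.
4 * 20 = 80

80


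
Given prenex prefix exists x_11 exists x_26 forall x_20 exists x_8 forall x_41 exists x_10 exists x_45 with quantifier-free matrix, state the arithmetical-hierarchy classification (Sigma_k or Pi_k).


Leading quantifier is exists, so the class is Sigma.
Number of quantifier blocks = alternations + 1 = 4 + 1 = 5.
Classification: Sigma_5

Sigma_5


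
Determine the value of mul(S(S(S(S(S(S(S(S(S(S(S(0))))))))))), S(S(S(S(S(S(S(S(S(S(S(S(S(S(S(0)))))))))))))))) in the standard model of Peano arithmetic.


mul(S^11(0), S^15(0)):
S^11(0) = 11
S^15(0) = 15
11 * 15 = 165

165


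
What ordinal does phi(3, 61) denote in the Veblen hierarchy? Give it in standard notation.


phi(3, 61):
phi(3, beta) = eta_beta (the beta-th eta number, fixed point of zeta).
phi(3, 61) = eta_61

eta_61


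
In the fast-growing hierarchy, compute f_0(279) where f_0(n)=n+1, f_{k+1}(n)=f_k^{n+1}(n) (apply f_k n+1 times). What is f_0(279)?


f_0(279) = 279 + 1 = 280

280


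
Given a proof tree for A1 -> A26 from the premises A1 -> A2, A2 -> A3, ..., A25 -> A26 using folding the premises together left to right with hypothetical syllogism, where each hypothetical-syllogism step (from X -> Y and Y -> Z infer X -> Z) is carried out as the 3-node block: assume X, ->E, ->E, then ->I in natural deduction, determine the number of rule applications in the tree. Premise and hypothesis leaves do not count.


There are 25 premises in the chain. The first HS step combines premises 1 and 2; each further premise needs one more HS step.
So 25 premises require 25 - 1 = 24 hypothetical-syllogism steps.
Each HS step uses 3 inference nodes (->E, ->E, ->I).
24 * 3 = 72 total inference nodes.

72


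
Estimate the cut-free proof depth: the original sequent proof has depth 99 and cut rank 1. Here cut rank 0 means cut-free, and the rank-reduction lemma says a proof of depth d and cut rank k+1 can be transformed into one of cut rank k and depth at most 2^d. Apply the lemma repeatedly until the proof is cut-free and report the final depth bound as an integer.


Each rank reduction sends depth d to at most 2^d; cut rank r needs r reductions.
2_0(99) = 99
2_1(99) = 2^99 = 633825300114114700748351602688
Cut-free depth bound = 633825300114114700748351602688

633825300114114700748351602688


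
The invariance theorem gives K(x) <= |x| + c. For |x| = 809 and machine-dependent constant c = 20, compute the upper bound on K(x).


K(x) <= |x| + c = 809 + 20 = 829

829


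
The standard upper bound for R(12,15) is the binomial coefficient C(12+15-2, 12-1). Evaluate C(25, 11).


R(12,15) <= C(12+15-2, 12-1) = C(25, 11)
C(25, 11) = 25! / (11! * 14!)
= 4457400

4457400


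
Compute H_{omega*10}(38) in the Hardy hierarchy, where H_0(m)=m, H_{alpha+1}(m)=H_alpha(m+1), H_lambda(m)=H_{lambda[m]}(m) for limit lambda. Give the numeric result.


H_{omega*10}(38):
For the Hardy hierarchy, H_{omega*k}(n) = 2^k * n.
2^10 = 1024.
1024 * 38 = 38912

38912


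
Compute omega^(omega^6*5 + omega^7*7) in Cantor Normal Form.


omega^(omega^6*5 + omega^7*7):
In ordinal addition a term is absorbed by a following term of strictly larger exponent: 6 < 7, so omega^6*5 + omega^7*7 = omega^7*7.
omega raised to a CNF ordinal is a single CNF term: Result = omega^(omega^7*7)

omega^(omega^7*7)


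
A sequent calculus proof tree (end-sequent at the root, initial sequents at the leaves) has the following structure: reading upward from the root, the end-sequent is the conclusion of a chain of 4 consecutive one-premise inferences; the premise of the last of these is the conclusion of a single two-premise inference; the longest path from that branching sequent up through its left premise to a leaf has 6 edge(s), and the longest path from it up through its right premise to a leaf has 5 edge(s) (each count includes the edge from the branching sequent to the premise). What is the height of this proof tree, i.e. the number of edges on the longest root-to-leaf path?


Longest path through the left premise: 6 edges (measured from the branching sequent)
Longest path through the right premise: 5 edges
Height of the subtree rooted at the branching sequent: max(6, 5) = 6
The branching sequent sits 4 edges above the root (the chain of one-premise inferences), so height = 6 + 4 = 10

10


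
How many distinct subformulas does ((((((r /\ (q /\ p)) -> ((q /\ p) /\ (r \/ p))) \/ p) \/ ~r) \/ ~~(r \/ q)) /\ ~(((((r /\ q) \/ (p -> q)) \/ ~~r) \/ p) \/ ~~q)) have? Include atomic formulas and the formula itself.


Formula: ((((((r /\ (q /\ p)) -> ((q /\ p) /\ (r \/ p))) \/ p) \/ ~r) \/ ~~(r \/ q)) /\ ~(((((r /\ q) \/ (p -> q)) \/ ~~r) \/ p) \/ ~~q))
Subformulas found:
  1. r
  2. q
  3. p
  4. ~r
  5. ~q
  6. ~~r
  7. ~~q
  8. (q /\ p)
  9. (r /\ q)
  10. (r \/ p)
  11. (r \/ q)
  12. (p -> q)
  13. ~(r \/ q)
  14. ~~(r \/ q)
  15. (r /\ (q /\ p))
  16. ((r /\ q) \/ (p -> q))
  17. ((q /\ p) /\ (r \/ p))
  18. (((r /\ q) \/ (p -> q)) \/ ~~r)
  19. ((((r /\ q) \/ (p -> q)) \/ ~~r) \/ p)
  20. ((r /\ (q /\ p)) -> ((q /\ p) /\ (r \/ p)))
  21. (((((r /\ q) \/ (p -> q)) \/ ~~r) \/ p) \/ ~~q)
  22. ~(((((r /\ q) \/ (p -> q)) \/ ~~r) \/ p) \/ ~~q)
  23. (((r /\ (q /\ p)) -> ((q /\ p) /\ (r \/ p))) \/ p)
  24. ((((r /\ (q /\ p)) -> ((q /\ p) /\ (r \/ p))) \/ p) \/ ~r)
  25. (((((r /\ (q /\ p)) -> ((q /\ p) /\ (r \/ p))) \/ p) \/ ~r) \/ ~~(r \/ q))
  26. ((((((r /\ (q /\ p)) -> ((q /\ p) /\ (r \/ p))) \/ p) \/ ~r) \/ ~~(r \/ q)) /\ ~(((((r /\ q) \/ (p -> q)) \/ ~~r) \/ p) \/ ~~q))
Total distinct subformulas = 26

26


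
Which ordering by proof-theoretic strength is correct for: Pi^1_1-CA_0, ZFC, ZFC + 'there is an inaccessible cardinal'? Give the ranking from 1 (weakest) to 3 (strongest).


Ordering by consistency strength:
1. Pi^1_1-CA_0
2. ZFC
3. ZFC + 'there is an inaccessible cardinal'


Pi^1_1-CA_0=1, ZFC=2, ZFC + 'there is an inaccessible cardinal'=3


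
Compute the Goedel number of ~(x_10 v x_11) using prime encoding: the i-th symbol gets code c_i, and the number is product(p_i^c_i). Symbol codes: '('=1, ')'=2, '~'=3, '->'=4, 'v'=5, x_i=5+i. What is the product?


Formula: ~(x_10 v x_11)
Symbol codes: [3, 1, 15, 5, 16, 2]
Primes: [2, 3, 5, 7, 11, 13]
p_1^3 = 2^3 = 8
p_2^1 = 3^1 = 3
p_3^15 = 5^15 = 30517578125
p_4^5 = 7^5 = 16807
p_5^16 = 11^16 = 45949729863572161
p_6^2 = 13^2 = 169
Product = 95591917645812513704343017578125000

95591917645812513704343017578125000


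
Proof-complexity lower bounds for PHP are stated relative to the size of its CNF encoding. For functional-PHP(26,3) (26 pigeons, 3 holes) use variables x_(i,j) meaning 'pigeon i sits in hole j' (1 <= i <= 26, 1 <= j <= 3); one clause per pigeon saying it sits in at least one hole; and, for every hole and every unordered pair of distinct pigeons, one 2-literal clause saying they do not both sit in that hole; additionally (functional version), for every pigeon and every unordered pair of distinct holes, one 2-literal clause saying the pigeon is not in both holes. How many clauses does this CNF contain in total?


functional-PHP(26,3): 26 pigeons, 3 holes, 26*3 = 78 variables.
- pigeon clauses: one per pigeon -> 26 clauses
- hole clauses: 3 holes * C(26,2) = 3 * 325 -> 975 clauses
- functional clauses: 26 pigeons * C(3,2) = 26 * 3 -> 78 clauses
Total clauses = 26 + 975 + 78 = 1079

1079


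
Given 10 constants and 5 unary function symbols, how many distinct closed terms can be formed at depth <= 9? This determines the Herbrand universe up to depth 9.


Herbrand terms by depth:
Depth 0: 10 constants
Depth 1: 50 new terms (running total: 60)
Depth 2: 250 new terms (running total: 310)
Depth 3: 1250 new terms (running total: 1560)
Depth 4: 6250 new terms (running total: 7810)
Depth 5: 31250 new terms (running total: 39060)
Depth 6: 156250 new terms (running total: 195310)
Depth 7: 781250 new terms (running total: 976560)
Depth 8: 3906250 new terms (running total: 4882810)
Depth 9: 19531250 new terms (running total: 24414060)
Total distinct ground terms = 24414060

24414060


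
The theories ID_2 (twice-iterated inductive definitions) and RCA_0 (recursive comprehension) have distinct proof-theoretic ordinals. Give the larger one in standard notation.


Proof-theoretic ordinal of ID_2 (twice-iterated inductive definitions): psi_0(epsilon_{Omega_2+1})
Proof-theoretic ordinal of RCA_0 (recursive comprehension): omega^omega
Comparing: omega^omega < psi_0(epsilon_{Omega_2+1}).
The larger ordinal is psi_0(epsilon_{Omega_2+1}) (from ID_2 (twice-iterated inductive definitions)).

psi_0(epsilon_{Omega_2+1})


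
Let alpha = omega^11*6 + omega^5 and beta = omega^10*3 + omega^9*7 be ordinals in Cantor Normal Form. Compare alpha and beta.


Compare term by term from highest exponent:
alpha = omega^11*6 + omega^5
beta = omega^10*3 + omega^9*7
Term 1: alpha has omega^11*6, beta has omega^10*3
Term 2: alpha has omega^5*1, beta has omega^9*7
Result: alpha > beta

alpha > beta


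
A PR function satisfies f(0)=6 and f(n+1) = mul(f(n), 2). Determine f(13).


f(0) = 6
f(1) = mul(f(0), 2) = mul(6, 2) = 12
f(2) = mul(f(1), 2) = mul(12, 2) = 24
f(3) = mul(f(2), 2) = mul(24, 2) = 48
f(4) = mul(f(3), 2) = mul(48, 2) = 96
f(5) = mul(f(4), 2) = mul(96, 2) = 192
f(6) = mul(f(5), 2) = mul(192, 2) = 384
f(7) = mul(f(6), 2) = mul(384, 2) = 768
f(8) = mul(f(7), 2) = mul(768, 2) = 1536
f(9) = mul(f(8), 2) = mul(1536, 2) = 3072
f(10) = mul(f(9), 2) = mul(3072, 2) = 6144
f(11) = mul(f(10), 2) = mul(6144, 2) = 12288
f(12) = mul(f(11), 2) = mul(12288, 2) = 24576
f(13) = mul(f(12), 2) = mul(24576, 2) = 49152


49152


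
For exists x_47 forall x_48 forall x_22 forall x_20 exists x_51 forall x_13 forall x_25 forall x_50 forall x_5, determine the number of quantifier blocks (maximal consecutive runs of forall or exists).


Alternations = 3.
Blocks = alternations + 1 = 4

4


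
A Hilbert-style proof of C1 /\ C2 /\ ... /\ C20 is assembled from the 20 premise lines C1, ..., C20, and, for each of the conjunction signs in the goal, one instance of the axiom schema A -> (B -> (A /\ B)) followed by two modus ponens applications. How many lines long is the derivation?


Conjoining 20 premises:
- 20 premise lines
- the goal has 19 conjunction signs; each costs 1 axiom instance + 2 MP = 3 lines: 3 * 19 = 57
Total = 20 + 57 = 77 lines.

77


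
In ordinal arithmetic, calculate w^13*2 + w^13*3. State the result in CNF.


Ordinal addition w^13*2 + w^13*3:
Both terms have the same exponent 13.
w^e*c + w^e*d = w^e*(c+d).
Result = w^13*(2+3) = w^13*5

w^13*5


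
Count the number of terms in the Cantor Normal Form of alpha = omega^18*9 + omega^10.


CNF: omega^18*9 + omega^10
Count the summands separated by '+':
  term 1: omega^18*9
  term 2: omega^10
Total terms = 2

2


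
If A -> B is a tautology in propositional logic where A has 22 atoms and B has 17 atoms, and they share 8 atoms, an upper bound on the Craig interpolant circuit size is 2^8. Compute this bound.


Shared atoms = 8
Craig interpolant size bound = 2^8
= 256

256


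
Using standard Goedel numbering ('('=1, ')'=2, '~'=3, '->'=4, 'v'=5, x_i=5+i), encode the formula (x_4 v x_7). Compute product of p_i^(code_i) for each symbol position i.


Formula: (x_4 v x_7)
Symbol codes: [1, 9, 5, 12, 2]
Primes: [2, 3, 5, 7, 11]
p_1^1 = 2^1 = 2
p_2^9 = 3^9 = 19683
p_3^5 = 5^5 = 3125
p_4^12 = 7^12 = 13841287201
p_5^2 = 11^2 = 121
Product = 206031279832820268750

206031279832820268750


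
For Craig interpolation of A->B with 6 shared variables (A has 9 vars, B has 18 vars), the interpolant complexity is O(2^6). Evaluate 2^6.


Shared atoms = 6
Craig interpolant size bound = 2^6
= 64

64


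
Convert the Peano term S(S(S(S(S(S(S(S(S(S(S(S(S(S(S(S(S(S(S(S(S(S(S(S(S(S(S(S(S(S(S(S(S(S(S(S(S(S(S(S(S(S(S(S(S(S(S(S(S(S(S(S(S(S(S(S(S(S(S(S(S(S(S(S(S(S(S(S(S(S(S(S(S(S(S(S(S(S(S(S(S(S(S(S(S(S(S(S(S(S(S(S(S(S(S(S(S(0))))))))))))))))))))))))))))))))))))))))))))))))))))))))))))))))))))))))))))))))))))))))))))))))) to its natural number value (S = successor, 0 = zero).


Counting successors applied to 0:
97 applications of S to 0 = 97

97


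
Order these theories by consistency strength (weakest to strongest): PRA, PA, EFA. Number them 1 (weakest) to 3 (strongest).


Ordering by consistency strength:
1. EFA
2. PRA
3. PA


PRA=2, PA=3, EFA=1
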